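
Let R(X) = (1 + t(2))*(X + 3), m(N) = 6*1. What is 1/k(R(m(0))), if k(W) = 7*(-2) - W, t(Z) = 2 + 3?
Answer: -1/68 ≈ -0.014706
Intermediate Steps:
t(Z) = 5
m(N) = 6
R(X) = 18 + 6*X (R(X) = (1 + 5)*(X + 3) = 6*(3 + X) = 18 + 6*X)
k(W) = -14 - W
1/k(R(m(0))) = 1/(-14 - (18 + 6*6)) = 1/(-14 - (18 + 36)) = 1/(-14 - 1*54) = 1/(-14 - 54) = 1/(-68) = -1/68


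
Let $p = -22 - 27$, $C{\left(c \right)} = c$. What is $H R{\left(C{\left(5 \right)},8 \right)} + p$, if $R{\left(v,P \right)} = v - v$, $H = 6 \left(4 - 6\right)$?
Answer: $-49$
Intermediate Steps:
$p = -49$
$H = -12$ ($H = 6 \left(-2\right) = -12$)
$R{\left(v,P \right)} = 0$
$H R{\left(C{\left(5 \right)},8 \right)} + p = \left(-12\right) 0 - 49 = 0 - 49 = -49$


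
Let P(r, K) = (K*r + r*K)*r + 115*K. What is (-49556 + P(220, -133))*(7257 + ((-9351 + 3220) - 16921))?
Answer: 204375469545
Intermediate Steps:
P(r, K) = 115*K + 2*K*r**2 (P(r, K) = (K*r + K*r)*r + 115*K = (2*K*r)*r + 115*K = 2*K*r**2 + 115*K = 115*K + 2*K*r**2)
(-49556 + P(220, -133))*(7257 + ((-9351 + 3220) - 16921)) = (-49556 - 133*(115 + 2*220**2))*(7257 + ((-9351 + 3220) - 16921)) = (-49556 - 133*(115 + 2*48400))*(7257 + (-6131 - 16921)) = (-49556 - 133*(115 + 96800))*(7257 - 23052) = (-49556 - 133*96915)*(-15795) = (-49556 - 12889695)*(-15795) = -12939251*(-15795) = 204375469545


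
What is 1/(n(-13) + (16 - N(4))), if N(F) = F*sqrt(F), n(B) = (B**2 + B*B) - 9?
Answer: 1/337 ≈ 0.0029674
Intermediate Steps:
n(B) = -9 + 2*B**2 (n(B) = (B**2 + B**2) - 9 = 2*B**2 - 9 = -9 + 2*B**2)
N(F) = F**(3/2)
1/(n(-13) + (16 - N(4))) = 1/((-9 + 2*(-13)**2) + (16 - 4**(3/2))) = 1/((-9 + 2*169) + (16 - 1*8)) = 1/((-9 + 338) + (16 - 8)) = 1/(329 + 8) = 1/337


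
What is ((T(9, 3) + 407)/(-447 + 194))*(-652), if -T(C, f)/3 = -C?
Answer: 282968/253 ≈ 1118.5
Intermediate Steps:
T(C, f) = 3*C (T(C, f) = -(-3)*C = 3*C)
((T(9, 3) + 407)/(-447 + 194))*(-652) = ((3*9 + 407)/(-447 + 194))*(-652) = ((27 + 407)/(-253))*(-652) = (434*(-1/253))*(-652) = -434/253*(-652) = 282968/253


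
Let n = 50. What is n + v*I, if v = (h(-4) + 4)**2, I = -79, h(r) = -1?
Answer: -661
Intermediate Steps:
v = 9 (v = (-1 + 4)**2 = 3**2 = 9)
n + v*I = 50 + 9*(-79) = 50 - 711 = -661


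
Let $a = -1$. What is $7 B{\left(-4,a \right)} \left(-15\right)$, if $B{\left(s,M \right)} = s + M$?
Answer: $525$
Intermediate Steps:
$B{\left(s,M \right)} = M + s$
$7 B{\left(-4,a \right)} \left(-15\right) = 7 \left(-1 - 4\right) \left(-15\right) = 7 \left(-5\right) \left(-15\right) = \left(-35\right) \left(-15\right) = 525$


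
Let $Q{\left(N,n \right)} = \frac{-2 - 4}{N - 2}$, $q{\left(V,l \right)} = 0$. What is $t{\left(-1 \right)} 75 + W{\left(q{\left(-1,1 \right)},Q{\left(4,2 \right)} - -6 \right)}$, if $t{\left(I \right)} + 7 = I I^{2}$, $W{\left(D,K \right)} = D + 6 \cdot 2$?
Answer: $-588$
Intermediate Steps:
$Q{\left(N,n \right)} = - \frac{6}{-2 + N}$
$W{\left(D,K \right)} = 12 + D$ ($W{\left(D,K \right)} = D + 12 = 12 + D$)
$t{\left(I \right)} = -7 + I^{3}$ ($t{\left(I \right)} = -7 + I I^{2} = -7 + I^{3}$)
$t{\left(-1 \right)} 75 + W{\left(q{\left(-1,1 \right)},Q{\left(4,2 \right)} - -6 \right)} = \left(-7 + \left(-1\right)^{3}\right) 75 + \left(12 + 0\right) = \left(-7 - 1\right) 75 + 12 = \left(-8\right) 75 + 12 = -600 + 12 = -588$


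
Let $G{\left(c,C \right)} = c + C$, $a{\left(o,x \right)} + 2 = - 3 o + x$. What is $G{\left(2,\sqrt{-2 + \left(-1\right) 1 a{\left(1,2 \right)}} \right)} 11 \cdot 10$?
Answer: $330$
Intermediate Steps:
$a{\left(o,x \right)} = -2 + x - 3 o$ ($a{\left(o,x \right)} = -2 - \left(- x + 3 o\right) = -2 + x - 3 o$)
$G{\left(c,C \right)} = C + c$
$G{\left(2,\sqrt{-2 + \left(-1\right) 1 a{\left(1,2 \right)}} \right)} 11 \cdot 10 = \left(\sqrt{-2 + \left(-1\right) 1 \left(-2 + 2 - 3\right)} + 2\right) 11 \cdot 10 = \left(\sqrt{-2 - \left(-2 + 2 - 3\right)} + 2\right) 11 \cdot 10 = \left(\sqrt{-2 - -3} + 2\right) 11 \cdot 10 = \left(\sqrt{-2 + 3} + 2\right) 11 \cdot 10 = \left(\sqrt{1} + 2\right) 11 \cdot 10 = \left(1 + 2\right) 11 \cdot 10 = 3 \cdot 11 \cdot 10 = 33 \cdot 10 = 330$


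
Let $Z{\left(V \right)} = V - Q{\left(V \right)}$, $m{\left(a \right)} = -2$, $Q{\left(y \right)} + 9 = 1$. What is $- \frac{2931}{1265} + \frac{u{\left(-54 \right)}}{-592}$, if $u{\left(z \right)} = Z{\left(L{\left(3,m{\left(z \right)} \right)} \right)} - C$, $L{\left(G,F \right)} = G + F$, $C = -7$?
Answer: $- \frac{109712}{46805} \approx -2.344$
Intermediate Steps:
$Q{\left(y \right)} = -8$ ($Q{\left(y \right)} = -9 + 1 = -8$)
$L{\left(G,F \right)} = F + G$
$Z{\left(V \right)} = 8 + V$ ($Z{\left(V \right)} = V - -8 = V + 8 = 8 + V$)
$u{\left(z \right)} = 16$ ($u{\left(z \right)} = \left(8 + \left(-2 + 3\right)\right) - -7 = \left(8 + 1\right) + 7 = 9 + 7 = 16$)
$- \frac{2931}{1265} + \frac{u{\left(-54 \right)}}{-592} = - \frac{2931}{1265} + \frac{16}{-592} = \left(-2931\right) \frac{1}{1265} + 16 \left(- \frac{1}{592}\right) = - \frac{2931}{1265} - \frac{1}{37} = - \frac{109712}{46805}$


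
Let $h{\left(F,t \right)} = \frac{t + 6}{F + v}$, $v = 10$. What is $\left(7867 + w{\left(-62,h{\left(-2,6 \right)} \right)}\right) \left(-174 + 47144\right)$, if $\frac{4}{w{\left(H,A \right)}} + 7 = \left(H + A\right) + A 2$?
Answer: $\frac{47666799950}{129} \approx 3.6951 \cdot 10^{8}$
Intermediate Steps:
$h{\left(F,t \right)} = \frac{6 + t}{10 + F}$ ($h{\left(F,t \right)} = \frac{t + 6}{F + 10} = \frac{6 + t}{10 + F}$)
$w{\left(H,A \right)} = \frac{4}{-7 + H + 3 A}$ ($w{\left(H,A \right)} = \frac{4}{-7 + \left(\left(H + A\right) + A 2\right)} = \frac{4}{-7 + \left(\left(A + H\right) + 2 A\right)} = \frac{4}{-7 + \left(H + 3 A\right)} = \frac{4}{-7 + H + 3 A}$)
$\left(7867 + w{\left(-62,h{\left(-2,6 \right)} \right)}\right) \left(-174 + 47144\right) = \left(7867 + \frac{4}{-7 - 62 + 3 \frac{6 + 6}{10 - 2}}\right) \left(-174 + 47144\right) = \left(7867 + \frac{4}{-7 - 62 + 3 \cdot \frac{1}{8} \cdot 12}\right) 46970 = \left(7867 + \frac{4}{-7 - 62 + 3 \cdot \frac{3}{2}}\right) 46970 = \left(7867 + \frac{4}{-7 - 62 + \frac{9}{2}}\right) 46970 = \left(7867 + \frac{4}{- \frac{129}{2}}\right) 46970 = \left(7867 + 4 \left(- \frac{2}{129}\right)\right) 46970 = \left(7867 - \frac{8}{129}\right) 46970 = \frac{1014835}{129} \cdot 46970 = \frac{47666799950}{129}$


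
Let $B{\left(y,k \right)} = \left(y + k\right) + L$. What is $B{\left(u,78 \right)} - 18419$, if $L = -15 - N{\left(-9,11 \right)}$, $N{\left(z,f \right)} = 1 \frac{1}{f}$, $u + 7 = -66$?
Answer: $- \frac{202720}{11} \approx -18429.0$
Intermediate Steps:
$u = -73$ ($u = -7 - 66 = -73$)
$N{\left(z,f \right)} = \frac{1}{f}$
$L = - \frac{166}{11}$ ($L = -15 - \frac{1}{11} = - \frac{166}{11} \approx -15.091$)
$B{\left(y,k \right)} = - \frac{166}{11} + k + y$ ($B{\left(y,k \right)} = \left(y + k\right) - \frac{166}{11} = \left(k + y\right) - \frac{166}{11} = - \frac{166}{11} + k + y$)
$B{\left(u,78 \right)} - 18419 = \left(- \frac{166}{11} + 78 - 73\right) - 18419 = - \frac{111}{11} - 18419 = - \frac{202720}{11}$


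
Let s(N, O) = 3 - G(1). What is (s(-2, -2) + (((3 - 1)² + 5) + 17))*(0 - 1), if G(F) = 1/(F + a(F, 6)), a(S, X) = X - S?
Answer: -173/6 ≈ -28.833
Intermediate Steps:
G(F) = ⅙ (G(F) = 1/(F + (6 - F)) = 1/6 = ⅙)
s(N, O) = 17/6 (s(N, O) = 3 - 1*⅙ = 3 - ⅙ = 17/6)
(s(-2, -2) + (((3 - 1)² + 5) + 17))*(0 - 1) = (17/6 + (((3 - 1)² + 5) + 17))*(0 - 1) = (17/6 + ((2² + 5) + 17))*(-1) = (17/6 + ((4 + 5) + 17))*(-1) = (17/6 + (9 + 17))*(-1) = (17/6 + 26)*(-1) = (173/6)*(-1) = -173/6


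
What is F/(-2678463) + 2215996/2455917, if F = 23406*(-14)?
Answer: 249638074088/243632696873 ≈ 1.0246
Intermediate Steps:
F = -327684
F/(-2678463) + 2215996/2455917 = -327684/(-2678463) + 2215996/2455917 = -327684*(-1/2678463) + 2215996*(1/2455917) = 109228/892821 + 2215996/2455917 = 249638074088/243632696873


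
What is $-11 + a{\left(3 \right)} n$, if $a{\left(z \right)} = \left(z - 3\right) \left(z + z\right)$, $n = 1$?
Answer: $-11$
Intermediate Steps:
$a{\left(z \right)} = 2 z \left(-3 + z\right)$ ($a{\left(z \right)} = \left(-3 + z\right) 2 z = 2 z \left(-3 + z\right)$)
$-11 + a{\left(3 \right)} n = -11 + 2 \cdot 3 \left(-3 + 3\right) 1 = -11 + 2 \cdot 3 \cdot 0 \cdot 1 = -11 + 0 \cdot 1 = -11 + 0 = -11$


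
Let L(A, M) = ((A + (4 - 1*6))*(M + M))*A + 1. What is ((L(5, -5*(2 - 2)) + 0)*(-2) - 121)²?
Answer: 15129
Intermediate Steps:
L(A, M) = 1 + 2*A*M*(-2 + A) (L(A, M) = ((A + (4 - 6))*(2*M))*A + 1 = ((A - 2)*(2*M))*A + 1 = ((-2 + A)*(2*M))*A + 1 = (2*M*(-2 + A))*A + 1 = 2*A*M*(-2 + A) + 1 = 1 + 2*A*M*(-2 + A))
((L(5, -5*(2 - 2)) + 0)*(-2) - 121)² = (((1 - 4*5*(-5*(2 - 2)) + 2*(-5*(2 - 2))*5²) + 0)*(-2) - 121)² = (((1 - 4*5*(-5*0) + 2*(-5*0)*25) + 0)*(-2) - 121)² = (((1 - 4*5*0 + 2*0*25) + 0)*(-2) - 121)² = (((1 + 0 + 0) + 0)*(-2) - 121)² = ((1 + 0)*(-2) - 121)² = (1*(-2) - 121)² = (-2 - 121)² = (-123)² = 15129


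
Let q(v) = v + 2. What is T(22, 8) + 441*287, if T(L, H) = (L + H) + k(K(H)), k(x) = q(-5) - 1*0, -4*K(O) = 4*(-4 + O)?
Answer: 126594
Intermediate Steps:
q(v) = 2 + v
K(O) = 4 - O (K(O) = -(-4 + O) = -(-16 + 4*O)/4 = 4 - O)
k(x) = -3 (k(x) = (2 - 5) - 1*0 = -3 + 0 = -3)
T(L, H) = -3 + H + L (T(L, H) = (L + H) - 3 = (H + L) - 3 = -3 + H + L)
T(22, 8) + 441*287 = (-3 + 8 + 22) + 441*287 = 27 + 126567 = 126594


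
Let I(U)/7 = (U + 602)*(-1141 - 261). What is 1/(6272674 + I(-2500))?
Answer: 1/24899646 ≈ 4.0161e-8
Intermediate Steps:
I(U) = -5908028 - 9814*U (I(U) = 7*((U + 602)*(-1141 - 261)) = 7*((602 + U)*(-1402)) = 7*(-844004 - 1402*U) = -5908028 - 9814*U)
1/(6272674 + I(-2500)) = 1/(6272674 + (-5908028 - 9814*(-2500))) = 1/(6272674 + (-5908028 + 24535000)) = 1/(6272674 + 18626972) = 1/24899646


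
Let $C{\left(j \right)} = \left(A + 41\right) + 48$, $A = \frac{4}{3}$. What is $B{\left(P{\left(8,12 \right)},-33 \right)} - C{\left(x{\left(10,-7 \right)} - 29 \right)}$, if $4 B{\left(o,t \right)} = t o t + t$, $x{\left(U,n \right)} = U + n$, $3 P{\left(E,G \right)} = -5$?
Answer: $- \frac{1657}{3} \approx -552.33$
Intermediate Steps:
$P{\left(E,G \right)} = - \frac{5}{3}$ ($P{\left(E,G \right)} = \frac{1}{3} \left(-5\right) = - \frac{5}{3}$)
$A = \frac{4}{3}$ ($A = 4 \cdot \frac{1}{3} = \frac{4}{3} \approx 1.3333$)
$C{\left(j \right)} = \frac{271}{3}$ ($C{\left(j \right)} = \left(\frac{4}{3} + 41\right) + 48 = \frac{127}{3} + 48 = \frac{271}{3}$)
$B{\left(o,t \right)} = \frac{t}{4} + \frac{o t^{2}}{4}$ ($B{\left(o,t \right)} = \frac{t o t + t}{4} = \frac{o t t + t}{4} = \frac{o t^{2} + t}{4} = \frac{t + o t^{2}}{4} = \frac{t}{4} + \frac{o t^{2}}{4}$)
$B{\left(P{\left(8,12 \right)},-33 \right)} - C{\left(x{\left(10,-7 \right)} - 29 \right)} = \frac{1}{4} \left(-33\right) \left(1 - -55\right) - \frac{271}{3} = \frac{1}{4} \left(-33\right) \left(1 + 55\right) - \frac{271}{3} = \frac{1}{4} \left(-33\right) 56 - \frac{271}{3} = -462 - \frac{271}{3} = - \frac{1657}{3}$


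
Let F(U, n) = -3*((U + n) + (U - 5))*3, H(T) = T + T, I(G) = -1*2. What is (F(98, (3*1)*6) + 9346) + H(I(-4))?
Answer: 7461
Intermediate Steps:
I(G) = -2
H(T) = 2*T
F(U, n) = 45 - 18*U - 9*n (F(U, n) = -3*((U + n) + (-5 + U))*3 = -3*(-5 + n + 2*U)*3 = (15 - 6*U - 3*n)*3 = 45 - 18*U - 9*n)
(F(98, (3*1)*6) + 9346) + H(I(-4)) = ((45 - 18*98 - 9*3*1*6) + 9346) + 2*(-2) = ((45 - 1764 - 27*6) + 9346) - 4 = ((45 - 1764 - 9*18) + 9346) - 4 = ((45 - 1764 - 162) + 9346) - 4 = (-1881 + 9346) - 4 = 7465 - 4 = 7461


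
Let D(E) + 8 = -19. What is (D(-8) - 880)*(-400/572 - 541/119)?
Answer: 80961541/17017 ≈ 4757.7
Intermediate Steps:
D(E) = -27 (D(E) = -8 - 19 = -27)
(D(-8) - 880)*(-400/572 - 541/119) = (-27 - 880)*(-400/572 - 541/119) = -907*(-400*1/572 - 541*1/119) = -907*(-100/143 - 541/119) = -907*(-89263/17017) = 80961541/17017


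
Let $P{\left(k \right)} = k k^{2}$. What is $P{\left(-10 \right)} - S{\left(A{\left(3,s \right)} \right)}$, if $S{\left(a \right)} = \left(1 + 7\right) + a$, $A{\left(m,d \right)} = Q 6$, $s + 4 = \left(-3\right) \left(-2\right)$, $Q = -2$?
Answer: $-996$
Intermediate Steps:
$s = 2$ ($s = -4 - -6 = -4 + 6 = 2$)
$A{\left(m,d \right)} = -12$ ($A{\left(m,d \right)} = \left(-2\right) 6 = -12$)
$P{\left(k \right)} = k^{3}$
$S{\left(a \right)} = 8 + a$
$P{\left(-10 \right)} - S{\left(A{\left(3,s \right)} \right)} = \left(-10\right)^{3} - \left(8 - 12\right) = -1000 - -4 = -1000 + 4 = -996$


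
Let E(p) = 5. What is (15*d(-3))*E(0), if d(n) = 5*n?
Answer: -1125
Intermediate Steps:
(15*d(-3))*E(0) = (15*(5*(-3)))*5 = (15*(-15))*5 = -225*5 = -1125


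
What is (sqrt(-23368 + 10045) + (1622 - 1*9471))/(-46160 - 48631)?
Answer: 7849/94791 - I*sqrt(13323)/94791 ≈ 0.082803 - 0.0012177*I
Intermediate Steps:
(sqrt(-23368 + 10045) + (1622 - 1*9471))/(-46160 - 48631) = (sqrt(-13323) + (1622 - 9471))/(-94791) = (I*sqrt(13323) - 7849)*(-1/94791) = (-7849 + I*sqrt(13323))*(-1/94791) = 7849/94791 - I*sqrt(13323)/94791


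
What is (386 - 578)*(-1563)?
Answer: 300096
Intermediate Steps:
(386 - 578)*(-1563) = -192*(-1563) = 300096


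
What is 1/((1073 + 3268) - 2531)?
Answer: 1/1810 ≈ 0.00055249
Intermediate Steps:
1/((1073 + 3268) - 2531) = 1/(4341 - 2531) = 1/1810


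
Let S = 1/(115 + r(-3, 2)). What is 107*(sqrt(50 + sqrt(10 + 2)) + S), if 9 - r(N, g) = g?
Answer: 107/122 + 107*sqrt(50 + 2*sqrt(3)) ≈ 783.25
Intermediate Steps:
r(N, g) = 9 - g
S = 1/122 (S = 1/(115 + (9 - 1*2)) = 1/(115 + (9 - 2)) = 1/(115 + 7) = 1/122 ≈ 0.0081967)
107*(sqrt(50 + sqrt(10 + 2)) + S) = 107*(sqrt(50 + sqrt(10 + 2)) + 1/122) = 107*(sqrt(50 + sqrt(12)) + 1/122) = 107*(sqrt(50 + 2*sqrt(3)) + 1/122) = 107*(1/122 + sqrt(50 + 2*sqrt(3))) = 107/122 + 107*sqrt(50 + 2*sqrt(3))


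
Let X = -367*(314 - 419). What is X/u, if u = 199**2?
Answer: 38535/39601 ≈ 0.97308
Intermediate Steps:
u = 39601
X = 38535 (X = -367*(-105) = 38535)
X/u = 38535/39601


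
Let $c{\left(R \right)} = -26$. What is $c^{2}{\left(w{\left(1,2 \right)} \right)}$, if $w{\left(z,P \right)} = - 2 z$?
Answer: $676$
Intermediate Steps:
$c^{2}{\left(w{\left(1,2 \right)} \right)} = \left(-26\right)^{2} = 676$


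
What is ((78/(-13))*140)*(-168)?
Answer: 141120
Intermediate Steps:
((78/(-13))*140)*(-168) = ((78*(-1/13))*140)*(-168) = -6*140*(-168) = -840*(-168) = 141120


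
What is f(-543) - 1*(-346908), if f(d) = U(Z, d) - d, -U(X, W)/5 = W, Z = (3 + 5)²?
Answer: 350166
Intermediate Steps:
Z = 64 (Z = 8² = 64)
U(X, W) = -5*W
f(d) = -6*d (f(d) = -5*d - d = -6*d)
f(-543) - 1*(-346908) = -6*(-543) - 1*(-346908) = 3258 + 346908 = 350166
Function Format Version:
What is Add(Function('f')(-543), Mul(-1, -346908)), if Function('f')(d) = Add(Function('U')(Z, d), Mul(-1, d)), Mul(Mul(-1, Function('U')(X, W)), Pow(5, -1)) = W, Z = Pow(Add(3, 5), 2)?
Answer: 350166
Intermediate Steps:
Z = 64 (Z = Pow(8, 2) = 64)
Function('U')(X, W) = Mul(-5, W)
Function('f')(d) = Mul(-6, d) (Function('f')(d) = Add(Mul(-5, d), Mul(-1, d)) = Mul(-6, d))
Add(Function('f')(-543), Mul(-1, -346908)) = Add(Mul(-6, -543), Mul(-1, -346908)) = Add(3258, 346908) = 350166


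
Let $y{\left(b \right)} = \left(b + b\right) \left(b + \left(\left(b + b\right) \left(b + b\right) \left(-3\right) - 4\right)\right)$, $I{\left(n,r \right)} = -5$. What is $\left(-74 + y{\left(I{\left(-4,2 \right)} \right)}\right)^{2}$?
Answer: $9096256$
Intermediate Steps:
$y{\left(b \right)} = 2 b \left(-4 + b - 12 b^{2}\right)$ ($y{\left(b \right)} = 2 b \left(b + \left(2 b 2 b \left(-3\right) - 4\right)\right) = 2 b \left(b + \left(4 b^{2} \left(-3\right) - 4\right)\right) = 2 b \left(b - \left(4 + 12 b^{2}\right)\right) = 2 b \left(-4 + b - 12 b^{2}\right)$)
$\left(-74 + y{\left(I{\left(-4,2 \right)} \right)}\right)^{2} = \left(-74 + 2 \left(-5\right) \left(-4 - 5 - 12 \left(-5\right)^{2}\right)\right)^{2} = \left(-74 + 2 \left(-5\right) \left(-4 - 5 - 300\right)\right)^{2} = \left(-74 + 2 \left(-5\right) \left(-309\right)\right)^{2} = \left(-74 + 3090\right)^{2} = 3016^{2} = 9096256$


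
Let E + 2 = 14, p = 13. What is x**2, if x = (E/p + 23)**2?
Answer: 9354951841/28561 ≈ 3.2754e+5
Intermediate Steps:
E = 12 (E = -2 + 14 = 12)
x = 96721/169 (x = (12/13 + 23)**2 = (311/13)**2 = 96721/169 ≈ 572.31)
x**2 = (96721/169)**2 = 9354951841/28561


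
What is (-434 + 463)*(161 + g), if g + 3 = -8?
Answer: 4350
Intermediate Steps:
g = -11 (g = -3 - 8 = -11)
(-434 + 463)*(161 + g) = (-434 + 463)*(161 - 11) = 29*150 = 4350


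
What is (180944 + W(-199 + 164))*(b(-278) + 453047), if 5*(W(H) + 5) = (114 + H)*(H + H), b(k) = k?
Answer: 81422807577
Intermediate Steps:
W(H) = -5 + 2*H*(114 + H)/5 (W(H) = -5 + ((114 + H)*(H + H))/5 = -5 + ((114 + H)*(2*H))/5 = -5 + (2*H*(114 + H))/5 = -5 + 2*H*(114 + H)/5)
(180944 + W(-199 + 164))*(b(-278) + 453047) = (180944 + (-5 + 2*(-199 + 164)**2/5 + 228*(-199 + 164)/5))*(-278 + 453047) = (180944 + (-5 + (2/5)*(-35)**2 + (228/5)*(-35)))*452769 = (180944 + (-5 + (2/5)*1225 - 1596))*452769 = (180944 + (-5 + 490 - 1596))*452769 = (180944 - 1111)*452769 = 179833*452769 = 81422807577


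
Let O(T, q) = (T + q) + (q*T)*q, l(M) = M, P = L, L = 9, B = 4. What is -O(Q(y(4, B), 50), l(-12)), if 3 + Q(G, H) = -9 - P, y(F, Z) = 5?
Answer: 3057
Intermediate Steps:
P = 9
Q(G, H) = -21 (Q(G, H) = -3 + (-9 - 1*9) = -3 + (-9 - 9) = -3 - 18 = -21)
O(T, q) = T + q + T*q² (O(T, q) = (T + q) + (T*q)*q = (T + q) + T*q² = T + q + T*q²)
-O(Q(y(4, B), 50), l(-12)) = -(-21 - 12 - 21*(-12)²) = -(-21 - 12 - 21*144) = -(-21 - 12 - 3024) = -1*(-3057) = 3057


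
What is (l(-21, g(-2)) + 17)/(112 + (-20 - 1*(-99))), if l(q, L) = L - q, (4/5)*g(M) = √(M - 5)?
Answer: 38/191 + 5*I*√7/764 ≈ 0.19895 + 0.017315*I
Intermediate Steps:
g(M) = 5*√(-5 + M)/4 (g(M) = 5*√(M - 5)/4 = 5*√(-5 + M)/4)
(l(-21, g(-2)) + 17)/(112 + (-20 - 1*(-99))) = ((5*√(-5 - 2)/4 - 1*(-21)) + 17)/(112 + (-20 - 1*(-99))) = ((5*√(-7)/4 + 21) + 17)/(112 + (-20 + 99)) = ((5*(I*√7)/4 + 21) + 17)/(112 + 79) = ((5*I*√7/4 + 21) + 17)/191 = ((21 + 5*I*√7/4) + 17)*(1/191) = (38 + 5*I*√7/4)*(1/191) = 38/191 + 5*I*√7/764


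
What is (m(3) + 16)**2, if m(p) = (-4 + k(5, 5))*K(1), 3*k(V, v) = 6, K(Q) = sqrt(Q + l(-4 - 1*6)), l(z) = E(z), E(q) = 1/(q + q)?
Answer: (80 - sqrt(95))**2/25 ≈ 197.42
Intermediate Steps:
E(q) = 1/(2*q)
l(z) = 1/(2*z)
K(Q) = sqrt(-1/20 + Q) (K(Q) = sqrt(Q + 1/(2*(-4 - 1*6))) = sqrt(Q + 1/(2*(-4 - 6))) = sqrt(Q + (1/2)/(-10)) = sqrt(Q + (1/2)*(-1/10)) = sqrt(Q - 1/20) = sqrt(-1/20 + Q))
k(V, v) = 2 (k(V, v) = (1/3)*6 = 2)
m(p) = -sqrt(95)/5 (m(p) = (-4 + 2)*(sqrt(-5 + 100*1)/10) = -sqrt(-5 + 100)/5 = -sqrt(95)/5)
(m(3) + 16)**2 = (-sqrt(95)/5 + 16)**2 = (16 - sqrt(95)/5)**2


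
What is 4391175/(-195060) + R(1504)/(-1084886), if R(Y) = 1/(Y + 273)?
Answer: -282183114920697/12534831427844 ≈ -22.512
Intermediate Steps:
R(Y) = 1/(273 + Y)
4391175/(-195060) + R(1504)/(-1084886) = 4391175/(-195060) + 1/((273 + 1504)*(-1084886)) = 4391175*(-1/195060) - 1/1084886/1777 = -292745/13004 + (1/1777)*(-1/1084886) = -292745/13004 - 1/1927842422 = -282183114920697/12534831427844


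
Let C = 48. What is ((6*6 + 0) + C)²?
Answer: 7056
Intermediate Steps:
((6*6 + 0) + C)² = ((6*6 + 0) + 48)² = ((36 + 0) + 48)² = (36 + 48)² = 84² = 7056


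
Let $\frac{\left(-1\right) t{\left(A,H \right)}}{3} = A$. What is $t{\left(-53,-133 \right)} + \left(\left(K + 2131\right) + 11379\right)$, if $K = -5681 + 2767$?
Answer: $10755$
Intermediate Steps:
$t{\left(A,H \right)} = - 3 A$
$K = -2914$
$t{\left(-53,-133 \right)} + \left(\left(K + 2131\right) + 11379\right) = \left(-3\right) \left(-53\right) + \left(\left(-2914 + 2131\right) + 11379\right) = 159 + \left(-783 + 11379\right) = 159 + 10596 = 10755$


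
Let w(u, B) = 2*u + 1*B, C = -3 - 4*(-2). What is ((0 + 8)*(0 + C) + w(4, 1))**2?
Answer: 2401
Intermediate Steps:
C = 5 (C = -3 + 8 = 5)
w(u, B) = B + 2*u (w(u, B) = 2*u + B = B + 2*u)
((0 + 8)*(0 + C) + w(4, 1))**2 = ((0 + 8)*(0 + 5) + (1 + 2*4))**2 = (8*5 + (1 + 8))**2 = (40 + 9)**2 = 49**2 = 2401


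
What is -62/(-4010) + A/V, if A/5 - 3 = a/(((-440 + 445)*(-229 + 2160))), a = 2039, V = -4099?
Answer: 183207219/15869913845 ≈ 0.011544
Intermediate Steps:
A = 31004/1931 (A = 15 + 5*(2039/(((-440 + 445)*(-229 + 2160)))) = 15 + 5*(2039/((5*1931))) = 15 + 5*(2039/9655) = 15 + 2039/1931 = 31004/1931 ≈ 16.056)
-62/(-4010) + A/V = -62/(-4010) + (31004/1931)/(-4099) = -62*(-1/4010) + (31004/1931)*(-1/4099) = 31/2005 - 31004/7915169 = 183207219/15869913845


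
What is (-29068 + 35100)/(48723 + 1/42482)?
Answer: 256251424/2069850487 ≈ 0.12380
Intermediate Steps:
(-29068 + 35100)/(48723 + 1/42482) = 6032/(48723 + 1/42482) = 6032/(2069850487/42482) = 6032*(42482/2069850487) = 256251424/2069850487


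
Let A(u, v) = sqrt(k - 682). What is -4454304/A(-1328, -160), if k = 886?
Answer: -742384*sqrt(51)/17 ≈ -3.1186e+5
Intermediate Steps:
A(u, v) = 2*sqrt(51) (A(u, v) = sqrt(886 - 682) = sqrt(204) = 2*sqrt(51))
-4454304/A(-1328, -160) = -4454304*sqrt(51)/102 = -742384*sqrt(51)/17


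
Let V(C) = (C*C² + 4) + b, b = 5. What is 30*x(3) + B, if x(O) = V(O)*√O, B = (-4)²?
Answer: 16 + 1080*√3 ≈ 1886.6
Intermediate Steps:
B = 16
V(C) = 9 + C³ (V(C) = (C*C² + 4) + 5 = (C³ + 4) + 5 = (4 + C³) + 5 = 9 + C³)
x(O) = √O*(9 + O³) (x(O) = (9 + O³)*√O = √O*(9 + O³))
30*x(3) + B = 30*(√3*(9 + 3³)) + 16 = 30*(√3*(9 + 27)) + 16 = 30*(√3*36) + 16 = 30*(36*√3) + 16 = 1080*√3 + 16 = 16 + 1080*√3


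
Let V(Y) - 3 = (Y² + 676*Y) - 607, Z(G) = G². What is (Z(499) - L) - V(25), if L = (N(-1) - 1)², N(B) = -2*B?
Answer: 232079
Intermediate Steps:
L = 1 (L = (-2*(-1) - 1)² = (2 - 1)² = 1² = 1)
V(Y) = -604 + Y² + 676*Y (V(Y) = 3 + ((Y² + 676*Y) - 607) = 3 + (-607 + Y² + 676*Y) = -604 + Y² + 676*Y)
(Z(499) - L) - V(25) = (499² - 1*1) - (-604 + 25² + 676*25) = (249001 - 1) - (-604 + 625 + 16900) = 249000 - 1*16921 = 249000 - 16921 = 232079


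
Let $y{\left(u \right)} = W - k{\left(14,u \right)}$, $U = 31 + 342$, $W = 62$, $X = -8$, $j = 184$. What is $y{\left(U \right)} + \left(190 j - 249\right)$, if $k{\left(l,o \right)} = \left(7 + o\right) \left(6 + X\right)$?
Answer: $35533$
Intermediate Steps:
$k{\left(l,o \right)} = -14 - 2 o$ ($k{\left(l,o \right)} = \left(7 + o\right) \left(6 - 8\right) = \left(7 + o\right) \left(-2\right) = -14 - 2 o$)
$U = 373$
$y{\left(u \right)} = 76 + 2 u$ ($y{\left(u \right)} = 62 - \left(-14 - 2 u\right) = 62 + \left(14 + 2 u\right) = 76 + 2 u$)
$y{\left(U \right)} + \left(190 j - 249\right) = \left(76 + 2 \cdot 373\right) + \left(190 \cdot 184 - 249\right) = \left(76 + 746\right) + \left(34960 - 249\right) = 822 + 34711 = 35533$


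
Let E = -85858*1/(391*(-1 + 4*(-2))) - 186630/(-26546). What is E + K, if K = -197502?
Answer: -9223393629155/46707687 ≈ -1.9747e+5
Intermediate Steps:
E = 1467968719/46707687 (E = -85858*1/(391*(-1 - 8)) - 186630*(-1/26546) = -85858/(391*(-9)) + 93315/13273 = -85858/(-3519) + 93315/13273 = -85858*(-1/3519) + 93315/13273 = 85858/3519 + 93315/13273 = 1467968719/46707687 ≈ 31.429)
E + K = 1467968719/46707687 - 197502 = -9223393629155/46707687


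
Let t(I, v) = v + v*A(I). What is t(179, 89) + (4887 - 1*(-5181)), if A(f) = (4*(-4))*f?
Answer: -244739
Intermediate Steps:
A(f) = -16*f
t(I, v) = v - 16*I*v (t(I, v) = v + v*(-16*I) = v - 16*I*v)
t(179, 89) + (4887 - 1*(-5181)) = 89*(1 - 16*179) + (4887 - 1*(-5181)) = 89*(1 - 2864) + (4887 + 5181) = 89*(-2863) + 10068 = -254807 + 10068 = -244739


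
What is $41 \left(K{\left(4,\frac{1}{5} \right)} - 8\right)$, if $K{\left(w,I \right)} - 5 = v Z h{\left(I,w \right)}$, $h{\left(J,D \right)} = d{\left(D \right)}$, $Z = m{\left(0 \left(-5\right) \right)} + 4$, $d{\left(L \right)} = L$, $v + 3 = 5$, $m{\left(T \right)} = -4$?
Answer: $-123$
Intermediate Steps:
$v = 2$ ($v = -3 + 5 = 2$)
$Z = 0$ ($Z = -4 + 4 = 0$)
$h{\left(J,D \right)} = D$
$K{\left(w,I \right)} = 5$ ($K{\left(w,I \right)} = 5 + 2 \cdot 0 w = 5 + 0 w = 5 + 0 = 5$)
$41 \left(K{\left(4,\frac{1}{5} \right)} - 8\right) = 41 \left(5 - 8\right) = 41 \left(-3\right) = -123$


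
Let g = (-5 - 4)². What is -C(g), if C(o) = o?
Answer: -81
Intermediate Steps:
g = 81 (g = (-9)² = 81)
-C(g) = -1*81 = -81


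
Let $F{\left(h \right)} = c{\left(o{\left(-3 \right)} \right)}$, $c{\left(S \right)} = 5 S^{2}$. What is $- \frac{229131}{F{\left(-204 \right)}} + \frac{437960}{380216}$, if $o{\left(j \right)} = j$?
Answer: $- \frac{1209716168}{237635} \approx -5090.6$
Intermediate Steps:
$F{\left(h \right)} = 45$ ($F{\left(h \right)} = 5 \left(-3\right)^{2} = 5 \cdot 9 = 45$)
$- \frac{229131}{F{\left(-204 \right)}} + \frac{437960}{380216} = - \frac{229131}{45} + \frac{437960}{380216} = \left(-229131\right) \frac{1}{45} + 437960 \cdot \frac{1}{380216} = - \frac{25459}{5} + \frac{54745}{47527} = - \frac{1209716168}{237635}$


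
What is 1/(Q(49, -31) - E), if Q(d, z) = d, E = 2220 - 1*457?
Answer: -1/1714 ≈ -0.00058343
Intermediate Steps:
E = 1763 (E = 2220 - 457 = 1763)
1/(Q(49, -31) - E) = 1/(49 - 1*1763) = 1/(49 - 1763) = 1/(-1714) = -1/1714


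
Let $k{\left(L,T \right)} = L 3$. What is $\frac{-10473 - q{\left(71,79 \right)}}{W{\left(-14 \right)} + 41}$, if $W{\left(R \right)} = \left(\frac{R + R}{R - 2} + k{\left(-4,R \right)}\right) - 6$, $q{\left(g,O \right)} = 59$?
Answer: $- \frac{42128}{99} \approx -425.54$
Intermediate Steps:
$k{\left(L,T \right)} = 3 L$
$W{\left(R \right)} = -18 + \frac{2 R}{-2 + R}$ ($W{\left(R \right)} = \left(\frac{R + R}{R - 2} + 3 \left(-4\right)\right) - 6 = \left(\frac{2 R}{-2 + R} - 12\right) - 6 = \left(-12 + \frac{2 R}{-2 + R}\right) - 6 = -18 + \frac{2 R}{-2 + R}$)
$\frac{-10473 - q{\left(71,79 \right)}}{W{\left(-14 \right)} + 41} = \frac{-10473 - 59}{\frac{4 \left(9 - -56\right)}{-2 - 14} + 41} = \frac{-10473 - 59}{\frac{4 \left(9 + 56\right)}{-16} + 41} = \frac{1}{4 \left(- \frac{1}{16}\right) 65 + 41} \left(-10532\right) = \frac{1}{- \frac{65}{4} + 41} \left(-10532\right) = \frac{1}{\frac{99}{4}} \left(-10532\right) = \frac{4}{99} \left(-10532\right) = - \frac{42128}{99}$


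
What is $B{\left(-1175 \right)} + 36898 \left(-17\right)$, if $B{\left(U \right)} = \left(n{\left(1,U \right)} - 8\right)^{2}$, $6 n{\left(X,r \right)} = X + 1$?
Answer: $- \frac{5644865}{9} \approx -6.2721 \cdot 10^{5}$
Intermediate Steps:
$n{\left(X,r \right)} = \frac{1}{6} + \frac{X}{6}$ ($n{\left(X,r \right)} = \frac{X + 1}{6} = \frac{1 + X}{6} = \frac{1}{6} + \frac{X}{6}$)
$B{\left(U \right)} = \frac{529}{9}$ ($B{\left(U \right)} = \left(\left(\frac{1}{6} + \frac{1}{6} \cdot 1\right) - 8\right)^{2} = \left(\left(\frac{1}{6} + \frac{1}{6}\right) - 8\right)^{2} = \left(\frac{1}{3} - 8\right)^{2} = \left(- \frac{23}{3}\right)^{2} = \frac{529}{9}$)
$B{\left(-1175 \right)} + 36898 \left(-17\right) = \frac{529}{9} + 36898 \left(-17\right) = \frac{529}{9} - 627266 = - \frac{5644865}{9}$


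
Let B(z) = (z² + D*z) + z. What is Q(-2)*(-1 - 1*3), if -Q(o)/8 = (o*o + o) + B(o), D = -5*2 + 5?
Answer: 448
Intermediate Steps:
D = -5 (D = -10 + 5 = -5)
B(z) = z² - 4*z (B(z) = (z² - 5*z) + z = z² - 4*z)
Q(o) = -8*o - 8*o² - 8*o*(-4 + o) (Q(o) = -8*((o*o + o) + o*(-4 + o)) = -8*((o² + o) + o*(-4 + o)) = -8*((o + o²) + o*(-4 + o)) = -8*(o + o² + o*(-4 + o)) = -8*o - 8*o² - 8*o*(-4 + o))
Q(-2)*(-1 - 1*3) = (8*(-2)*(3 - 2*(-2)))*(-1 - 1*3) = (8*(-2)*(3 + 4))*(-1 - 3) = (8*(-2)*7)*(-4) = -112*(-4) = 448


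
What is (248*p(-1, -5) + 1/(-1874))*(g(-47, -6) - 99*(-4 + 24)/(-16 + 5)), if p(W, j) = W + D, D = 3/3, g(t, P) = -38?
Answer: -71/937 ≈ -0.075774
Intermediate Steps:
D = 1 (D = 3*(⅓) = 1)
p(W, j) = 1 + W (p(W, j) = W + 1 = 1 + W)
(248*p(-1, -5) + 1/(-1874))*(g(-47, -6) - 99*(-4 + 24)/(-16 + 5)) = (248*(1 - 1) + 1/(-1874))*(-38 - 99*(-4 + 24)/(-16 + 5)) = (248*0 - 1/1874)*(-38 - 1980/(-11)) = (0 - 1/1874)*(-38 - 1980*(-1)/11) = -(-38 - 99*(-20/11))/1874 = -(-38 + 180)/1874 = -1/1874*142 = -71/937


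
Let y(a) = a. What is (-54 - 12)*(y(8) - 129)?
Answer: 7986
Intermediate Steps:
(-54 - 12)*(y(8) - 129) = (-54 - 12)*(8 - 129) = -66*(-121) = 7986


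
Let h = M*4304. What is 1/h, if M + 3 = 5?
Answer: 1/8608 ≈ 0.00011617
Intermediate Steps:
M = 2 (M = -3 + 5 = 2)
h = 8608 (h = 2*4304 = 8608)
1/h = 1/8608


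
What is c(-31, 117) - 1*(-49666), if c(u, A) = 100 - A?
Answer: 49649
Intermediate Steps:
c(-31, 117) - 1*(-49666) = (100 - 1*117) - 1*(-49666) = (100 - 117) + 49666 = -17 + 49666 = 49649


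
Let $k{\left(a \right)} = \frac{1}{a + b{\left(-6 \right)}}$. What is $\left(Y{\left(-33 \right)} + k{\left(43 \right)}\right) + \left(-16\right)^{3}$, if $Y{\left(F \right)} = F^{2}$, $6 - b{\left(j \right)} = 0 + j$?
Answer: $- \frac{165384}{55} \approx -3007.0$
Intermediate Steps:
$b{\left(j \right)} = 6 - j$ ($b{\left(j \right)} = 6 - \left(0 + j\right) = 6 - j$)
$k{\left(a \right)} = \frac{1}{12 + a}$ ($k{\left(a \right)} = \frac{1}{a + \left(6 - -6\right)} = \frac{1}{a + \left(6 + 6\right)} = \frac{1}{a + 12} = \frac{1}{12 + a}$)
$\left(Y{\left(-33 \right)} + k{\left(43 \right)}\right) + \left(-16\right)^{3} = \left(\left(-33\right)^{2} + \frac{1}{12 + 43}\right) + \left(-16\right)^{3} = \left(1089 + \frac{1}{55}\right) - 4096 = \frac{59896}{55} - 4096 = - \frac{165384}{55}$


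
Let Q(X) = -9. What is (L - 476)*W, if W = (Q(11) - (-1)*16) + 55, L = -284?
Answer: -47120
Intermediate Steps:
W = 62 (W = (-9 - (-1)*16) + 55 = (-9 - 1*(-16)) + 55 = (-9 + 16) + 55 = 7 + 55 = 62)
(L - 476)*W = (-284 - 476)*62 = -760*62 = -47120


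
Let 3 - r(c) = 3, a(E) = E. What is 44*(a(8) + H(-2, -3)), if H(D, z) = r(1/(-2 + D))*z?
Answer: 352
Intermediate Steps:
r(c) = 0 (r(c) = 3 - 1*3 = 3 - 3 = 0)
H(D, z) = 0 (H(D, z) = 0*z = 0)
44*(a(8) + H(-2, -3)) = 44*(8 + 0) = 44*8 = 352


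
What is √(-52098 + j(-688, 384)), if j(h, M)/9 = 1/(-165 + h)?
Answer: I*√37906981359/853 ≈ 228.25*I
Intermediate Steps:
j(h, M) = 9/(-165 + h)
√(-52098 + j(-688, 384)) = √(-52098 + 9/(-165 - 688)) = √(-52098 + 9/(-853)) = √(-52098 + 9*(-1/853)) = √(-52098 - 9/853) = √(-44439603/853) = I*√37906981359/853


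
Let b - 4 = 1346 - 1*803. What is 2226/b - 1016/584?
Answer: 93029/39931 ≈ 2.3297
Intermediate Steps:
b = 547 (b = 4 + (1346 - 1*803) = 4 + (1346 - 803) = 4 + 543 = 547)
2226/b - 1016/584 = 2226/547 - 1016/584 = 2226*(1/547) - 1016*1/584 = 2226/547 - 127/73 = 93029/39931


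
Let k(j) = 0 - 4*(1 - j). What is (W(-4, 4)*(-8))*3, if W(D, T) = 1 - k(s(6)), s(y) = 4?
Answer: 264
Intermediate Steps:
k(j) = -4 + 4*j (k(j) = 0 + (-4 + 4*j) = -4 + 4*j)
W(D, T) = -11 (W(D, T) = 1 - (-4 + 4*4) = 1 - (-4 + 16) = 1 - 1*12 = 1 - 12 = -11)
(W(-4, 4)*(-8))*3 = -11*(-8)*3 = 88*3 = 264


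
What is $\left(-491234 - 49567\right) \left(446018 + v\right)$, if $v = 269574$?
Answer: $-386992869192$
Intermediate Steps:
$\left(-491234 - 49567\right) \left(446018 + v\right) = \left(-491234 - 49567\right) \left(446018 + 269574\right) = \left(-540801\right) 715592 = -386992869192$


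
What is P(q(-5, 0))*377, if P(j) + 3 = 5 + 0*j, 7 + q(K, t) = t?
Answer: 754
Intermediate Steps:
q(K, t) = -7 + t
P(j) = 2 (P(j) = -3 + (5 + 0*j) = -3 + (5 + 0) = -3 + 5 = 2)
P(q(-5, 0))*377 = 2*377 = 754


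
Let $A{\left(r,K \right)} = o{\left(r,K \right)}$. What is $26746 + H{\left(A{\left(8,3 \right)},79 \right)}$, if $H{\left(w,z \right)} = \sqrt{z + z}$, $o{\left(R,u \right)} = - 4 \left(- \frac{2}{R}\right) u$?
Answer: $26746 + \sqrt{158} \approx 26759.0$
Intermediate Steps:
$o{\left(R,u \right)} = \frac{8 u}{R}$ ($o{\left(R,u \right)} = \frac{8}{R} u = \frac{8 u}{R}$)
$A{\left(r,K \right)} = \frac{8 K}{r}$
$H{\left(w,z \right)} = \sqrt{2} \sqrt{z}$ ($H{\left(w,z \right)} = \sqrt{2 z} = \sqrt{2} \sqrt{z}$)
$26746 + H{\left(A{\left(8,3 \right)},79 \right)} = 26746 + \sqrt{2} \sqrt{79} = 26746 + \sqrt{158}$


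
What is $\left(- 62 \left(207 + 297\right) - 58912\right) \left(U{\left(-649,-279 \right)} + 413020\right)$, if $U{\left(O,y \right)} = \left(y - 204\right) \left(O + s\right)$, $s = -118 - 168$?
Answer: $-77954590000$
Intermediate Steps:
$s = -286$
$U{\left(O,y \right)} = \left(-286 + O\right) \left(-204 + y\right)$ ($U{\left(O,y \right)} = \left(y - 204\right) \left(O - 286\right) = \left(-204 + y\right) \left(-286 + O\right) = \left(-286 + O\right) \left(-204 + y\right)$)
$\left(- 62 \left(207 + 297\right) - 58912\right) \left(U{\left(-649,-279 \right)} + 413020\right) = \left(- 62 \left(207 + 297\right) - 58912\right) \left(\left(58344 - -79794 - -132396 - -181071\right) + 413020\right) = \left(\left(-62\right) 504 - 58912\right) \left(\left(58344 + 79794 + 132396 + 181071\right) + 413020\right) = \left(-31248 - 58912\right) \left(451605 + 413020\right) = \left(-90160\right) 864625 = -77954590000$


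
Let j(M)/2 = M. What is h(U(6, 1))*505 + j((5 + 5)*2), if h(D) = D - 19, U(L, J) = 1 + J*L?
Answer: -6020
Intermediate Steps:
j(M) = 2*M
h(D) = -19 + D
h(U(6, 1))*505 + j((5 + 5)*2) = (-19 + (1 + 1*6))*505 + 2*((5 + 5)*2) = (-19 + (1 + 6))*505 + 2*(10*2) = (-19 + 7)*505 + 2*20 = -12*505 + 40 = -6060 + 40 = -6020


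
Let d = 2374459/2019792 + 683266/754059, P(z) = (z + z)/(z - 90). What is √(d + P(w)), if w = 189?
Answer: √11499821925603843406288263/1396122141084 ≈ 2.4290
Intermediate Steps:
P(z) = 2*z/(-90 + z) (P(z) = (2*z)/(-90 + z) = 2*z/(-90 + z))
d = 1056845793251/507680778576 (d = 2374459*(1/2019792) + 683266*(1/754059) = 2374459/2019792 + 683266/754059 = 1056845793251/507680778576 ≈ 2.0817)
√(d + P(w)) = √(1056845793251/507680778576 + 2*189/(-90 + 189)) = √(1056845793251/507680778576 + 2*189/99) = √(1056845793251/507680778576 + 2*189*(1/99)) = √(1056845793251/507680778576 + 42/11) = √(32947896425953/5584488564336) = √11499821925603843406288263/1396122141084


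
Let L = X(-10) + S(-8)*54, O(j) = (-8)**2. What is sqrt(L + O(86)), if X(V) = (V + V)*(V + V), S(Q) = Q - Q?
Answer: 4*sqrt(29) ≈ 21.541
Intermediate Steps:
S(Q) = 0
O(j) = 64
X(V) = 4*V**2 (X(V) = (2*V)*(2*V) = 4*V**2)
L = 400 (L = 4*(-10)**2 + 0*54 = 4*100 + 0 = 400 + 0 = 400)
sqrt(L + O(86)) = sqrt(400 + 64) = sqrt(464) = 4*sqrt(29)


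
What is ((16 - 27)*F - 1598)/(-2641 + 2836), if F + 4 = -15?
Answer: -463/65 ≈ -7.1231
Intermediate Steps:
F = -19 (F = -4 - 15 = -19)
((16 - 27)*F - 1598)/(-2641 + 2836) = ((16 - 27)*(-19) - 1598)/(-2641 + 2836) = (-11*(-19) - 1598)/195 = (209 - 1598)*(1/195) = -1389*1/195 = -463/65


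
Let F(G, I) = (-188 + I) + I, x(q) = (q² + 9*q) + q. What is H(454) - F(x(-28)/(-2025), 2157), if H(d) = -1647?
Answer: -5773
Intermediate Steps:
x(q) = q² + 10*q
F(G, I) = -188 + 2*I
H(454) - F(x(-28)/(-2025), 2157) = -1647 - (-188 + 2*2157) = -1647 - (-188 + 4314) = -1647 - 1*4126 = -1647 - 4126 = -5773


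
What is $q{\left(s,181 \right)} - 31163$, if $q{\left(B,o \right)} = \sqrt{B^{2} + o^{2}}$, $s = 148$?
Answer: $-31163 + 29 \sqrt{65} \approx -30929.0$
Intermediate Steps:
$q{\left(s,181 \right)} - 31163 = \sqrt{148^{2} + 181^{2}} - 31163 = \sqrt{21904 + 32761} - 31163 = \sqrt{54665} - 31163 = 29 \sqrt{65} - 31163 = -31163 + 29 \sqrt{65}$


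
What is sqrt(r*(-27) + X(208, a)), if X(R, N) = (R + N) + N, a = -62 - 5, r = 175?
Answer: I*sqrt(4651) ≈ 68.198*I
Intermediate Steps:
a = -67
X(R, N) = R + 2*N (X(R, N) = (N + R) + N = R + 2*N)
sqrt(r*(-27) + X(208, a)) = sqrt(175*(-27) + (208 + 2*(-67))) = sqrt(-4725 + (208 - 134)) = sqrt(-4725 + 74) = sqrt(-4651) = I*sqrt(4651)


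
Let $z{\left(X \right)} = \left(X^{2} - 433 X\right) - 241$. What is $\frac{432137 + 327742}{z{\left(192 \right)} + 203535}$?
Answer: $\frac{759879}{157022} \approx 4.8393$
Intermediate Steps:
$z{\left(X \right)} = -241 + X^{2} - 433 X$
$\frac{432137 + 327742}{z{\left(192 \right)} + 203535} = \frac{432137 + 327742}{\left(-241 + 192^{2} - 83136\right) + 203535} = \frac{759879}{\left(-241 + 36864 - 83136\right) + 203535} = \frac{759879}{-46513 + 203535} = \frac{759879}{157022}$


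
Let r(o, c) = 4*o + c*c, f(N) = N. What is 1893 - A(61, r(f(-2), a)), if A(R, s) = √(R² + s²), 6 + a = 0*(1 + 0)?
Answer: 1893 - √4505 ≈ 1825.9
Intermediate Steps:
a = -6 (a = -6 + 0*(1 + 0) = -6 + 0*1 = -6 + 0 = -6)
r(o, c) = c² + 4*o (r(o, c) = 4*o + c² = c² + 4*o)
1893 - A(61, r(f(-2), a)) = 1893 - √(61² + ((-6)² + 4*(-2))²) = 1893 - √(3721 + (36 - 8)²) = 1893 - √(3721 + 28²) = 1893 - √(3721 + 784) = 1893 - √4505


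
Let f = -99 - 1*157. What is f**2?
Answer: 65536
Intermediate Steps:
f = -256 (f = -99 - 157 = -256)
f**2 = (-256)**2 = 65536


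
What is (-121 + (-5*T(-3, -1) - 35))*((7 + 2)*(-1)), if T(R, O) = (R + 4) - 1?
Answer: 1404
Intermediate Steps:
T(R, O) = 3 + R (T(R, O) = (4 + R) - 1 = 3 + R)
(-121 + (-5*T(-3, -1) - 35))*((7 + 2)*(-1)) = (-121 + (-5*(3 - 3) - 35))*((7 + 2)*(-1)) = (-121 + (-5*0 - 35))*(9*(-1)) = (-121 + (0 - 35))*(-9) = (-121 - 35)*(-9) = -156*(-9) = 1404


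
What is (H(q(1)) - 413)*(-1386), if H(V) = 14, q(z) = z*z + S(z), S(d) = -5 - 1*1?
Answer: 553014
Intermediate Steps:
S(d) = -6 (S(d) = -5 - 1 = -6)
q(z) = -6 + z² (q(z) = z*z - 6 = z² - 6 = -6 + z²)
(H(q(1)) - 413)*(-1386) = (14 - 413)*(-1386) = -399*(-1386) = 553014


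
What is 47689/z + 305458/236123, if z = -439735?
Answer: 123060103883/103831547405 ≈ 1.1852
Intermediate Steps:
47689/z + 305458/236123 = 47689/(-439735) + 305458/236123 = 47689*(-1/439735) + 305458*(1/236123) = -47689/439735 + 305458/236123 = 123060103883/103831547405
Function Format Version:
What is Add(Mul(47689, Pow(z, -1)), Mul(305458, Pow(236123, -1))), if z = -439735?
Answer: Rational(123060103883, 103831547405) ≈ 1.1852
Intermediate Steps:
Add(Mul(47689, Pow(z, -1)), Mul(305458, Pow(236123, -1))) = Add(Mul(47689, Pow(-439735, -1)), Mul(305458, Pow(236123, -1))) = Add(Mul(47689, Rational(-1, 439735)), Mul(305458, Rational(1, 236123))) = Add(Rational(-47689, 439735), Rational(305458, 236123)) = Rational(123060103883, 103831547405)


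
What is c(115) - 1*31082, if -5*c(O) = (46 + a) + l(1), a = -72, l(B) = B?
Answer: -31077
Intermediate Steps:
c(O) = 5 (c(O) = -((46 - 72) + 1)/5 = -(-26 + 1)/5 = -⅕*(-25) = 5)
c(115) - 1*31082 = 5 - 1*31082 = 5 - 31082 = -31077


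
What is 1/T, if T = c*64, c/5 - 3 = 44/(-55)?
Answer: 1/704 ≈ 0.0014205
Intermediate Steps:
c = 11 (c = 15 + 5*(44/(-55)) = 15 + 5*(44*(-1/55)) = 15 + 5*(-⅘) = 15 - 4 = 11)
T = 704 (T = 11*64 = 704)
1/T = 1/704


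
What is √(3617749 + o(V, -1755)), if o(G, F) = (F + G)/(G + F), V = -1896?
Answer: 5*√144710 ≈ 1902.0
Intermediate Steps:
o(G, F) = 1 (o(G, F) = (F + G)/(F + G) = 1)
√(3617749 + o(V, -1755)) = √(3617749 + 1) = √3617750 = 5*√144710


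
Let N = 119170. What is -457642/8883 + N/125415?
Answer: -417308032/8252307 ≈ -50.569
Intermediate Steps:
-457642/8883 + N/125415 = -457642/8883 + 119170/125415 = -457642*1/8883 + 119170*(1/125415) = -457642/8883 + 23834/25083 = -417308032/8252307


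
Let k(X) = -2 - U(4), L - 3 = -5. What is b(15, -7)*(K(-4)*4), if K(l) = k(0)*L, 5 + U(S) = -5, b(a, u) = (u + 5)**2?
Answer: -256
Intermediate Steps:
L = -2 (L = 3 - 5 = -2)
b(a, u) = (5 + u)**2
U(S) = -10 (U(S) = -5 - 5 = -10)
k(X) = 8 (k(X) = -2 - 1*(-10) = -2 + 10 = 8)
K(l) = -16 (K(l) = 8*(-2) = -16)
b(15, -7)*(K(-4)*4) = (5 - 7)**2*(-16*4) = (-2)**2*(-64) = 4*(-64) = -256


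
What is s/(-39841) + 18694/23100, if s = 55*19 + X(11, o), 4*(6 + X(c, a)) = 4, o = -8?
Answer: 360381827/460163550 ≈ 0.78316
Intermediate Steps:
X(c, a) = -5 (X(c, a) = -6 + (¼)*4 = -6 + 1 = -5)
s = 1040 (s = 55*19 - 5 = 1045 - 5 = 1040)
s/(-39841) + 18694/23100 = 1040/(-39841) + 18694/23100 = 1040*(-1/39841) + 18694*(1/23100) = -1040/39841 + 9347/11550 = 360381827/460163550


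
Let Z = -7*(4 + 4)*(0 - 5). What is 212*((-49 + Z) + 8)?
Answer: 50668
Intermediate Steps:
Z = 280 (Z = -56*(-5) = -7*(-40) = 280)
212*((-49 + Z) + 8) = 212*((-49 + 280) + 8) = 212*(231 + 8) = 212*239 = 50668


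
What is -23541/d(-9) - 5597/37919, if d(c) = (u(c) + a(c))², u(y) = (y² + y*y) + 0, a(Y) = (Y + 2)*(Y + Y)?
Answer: -452296249/1048384512 ≈ -0.43142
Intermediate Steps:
a(Y) = 2*Y*(2 + Y) (a(Y) = (2 + Y)*(2*Y) = 2*Y*(2 + Y))
u(y) = 2*y² (u(y) = (y² + y²) + 0 = 2*y² + 0 = 2*y²)
d(c) = (2*c² + 2*c*(2 + c))²
-23541/d(-9) - 5597/37919 = -23541*1/(1296*(1 - 9)²) - 5597/37919 = -23541/(16*81*(-8)²) - 5597*1/37919 = -23541/(16*81*64) - 5597/37919 = -23541/82944 - 5597/37919 = -23541*1/82944 - 5597/37919 = -7847/27648 - 5597/37919 = -452296249/1048384512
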